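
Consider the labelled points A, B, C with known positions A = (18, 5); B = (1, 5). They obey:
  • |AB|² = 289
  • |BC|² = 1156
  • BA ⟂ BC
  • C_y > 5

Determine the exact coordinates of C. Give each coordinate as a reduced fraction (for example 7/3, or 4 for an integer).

C = (1, 39)

1. C_x = 1  [[BA ⟂ BC ⇒ 17x-17=0] ∩ [|C−(1, 5)|²=1156]]
2. C_y = 39  [[BA ⟂ BC ⇒ 17x-17=0] ∩ [|C−(1, 5)|²=1156]]
   so C = (1, 39)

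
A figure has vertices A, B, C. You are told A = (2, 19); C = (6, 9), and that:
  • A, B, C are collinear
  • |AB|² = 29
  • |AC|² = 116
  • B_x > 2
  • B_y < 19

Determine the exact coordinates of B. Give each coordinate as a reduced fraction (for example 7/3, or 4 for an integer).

B = (4, 14)

1. B_x = 4  [[A, B, C are collinear ⇒ -10x-4y+96=0] ∩ [|B−(2, 19)|²=29]]
2. B_y = 14  [[A, B, C are collinear ⇒ -10x-4y+96=0] ∩ [|B−(2, 19)|²=29]]
   so B = (4, 14)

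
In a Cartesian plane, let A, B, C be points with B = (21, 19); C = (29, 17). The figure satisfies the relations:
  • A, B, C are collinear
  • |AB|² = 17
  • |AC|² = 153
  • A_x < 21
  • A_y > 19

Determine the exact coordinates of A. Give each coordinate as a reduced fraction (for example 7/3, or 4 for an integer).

A = (17, 20)

1. A_x = 17  [[A, B, C are collinear ⇒ 2x+8y-194=0] ∩ [|A−(21, 19)|²=17]]
2. A_y = 20  [[A, B, C are collinear ⇒ 2x+8y-194=0] ∩ [|A−(21, 19)|²=17]]
   so A = (17, 20)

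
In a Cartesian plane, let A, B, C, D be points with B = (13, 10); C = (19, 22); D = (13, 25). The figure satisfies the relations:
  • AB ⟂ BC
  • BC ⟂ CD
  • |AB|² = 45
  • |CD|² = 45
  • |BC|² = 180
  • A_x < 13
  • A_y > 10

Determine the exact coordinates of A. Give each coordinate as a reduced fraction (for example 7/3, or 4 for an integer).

A = (7, 13)

1. A_x = 7  [[AB ⟂ BC ⇒ -6x-12y+198=0] ∩ [|A−(13, 10)|²=45]]
2. A_y = 13  [[AB ⟂ BC ⇒ -6x-12y+198=0] ∩ [|A−(13, 10)|²=45]]
   so A = (7, 13)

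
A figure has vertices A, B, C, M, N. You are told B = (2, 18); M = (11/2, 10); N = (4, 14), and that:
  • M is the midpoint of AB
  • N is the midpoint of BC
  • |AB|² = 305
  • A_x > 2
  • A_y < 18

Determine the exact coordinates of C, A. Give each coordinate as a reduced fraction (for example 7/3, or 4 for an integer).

1. A_x = 9  [A = 2·M−B = 2·(11/2, 10)−(2, 18)]
2. A_y = 2  [A = 2·M−B = 2·(11/2, 10)−(2, 18)]
   so A = (9, 2)
3. C_x = 6  [C = 2·N−B = 2·(4, 14)−(2, 18)]
4. C_y = 10  [C = 2·N−B = 2·(4, 14)−(2, 18)]
   so C = (6, 10)

C = (6, 10)
A = (9, 2)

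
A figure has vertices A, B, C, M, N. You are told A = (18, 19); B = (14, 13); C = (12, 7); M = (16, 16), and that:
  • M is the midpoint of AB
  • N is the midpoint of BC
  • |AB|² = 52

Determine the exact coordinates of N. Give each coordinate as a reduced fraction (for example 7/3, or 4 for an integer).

N = (13, 10)

1. N_x = 13  [2·N = B+C = (14, 13)+(12, 7)]
2. N_y = 10  [2·N = B+C = (14, 13)+(12, 7)]
   so N = (13, 10)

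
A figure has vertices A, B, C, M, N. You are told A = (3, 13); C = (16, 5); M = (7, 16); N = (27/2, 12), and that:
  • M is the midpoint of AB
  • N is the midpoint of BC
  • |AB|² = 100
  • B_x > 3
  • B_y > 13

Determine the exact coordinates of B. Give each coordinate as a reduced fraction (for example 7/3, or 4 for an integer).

1. B_x = 11  [B = 2·M−A = 2·(7, 16)−(3, 13)]
2. B_y = 19  [B = 2·M−A = 2·(7, 16)−(3, 13)]
   so B = (11, 19)

B = (11, 19)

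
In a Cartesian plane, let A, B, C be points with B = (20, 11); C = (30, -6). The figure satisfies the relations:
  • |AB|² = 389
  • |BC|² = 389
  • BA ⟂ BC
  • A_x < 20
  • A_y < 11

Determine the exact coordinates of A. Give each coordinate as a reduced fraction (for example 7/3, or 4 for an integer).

1. A_x = 3  [[BA ⟂ BC ⇒ 10x-17y-13=0] ∩ [|A−(20, 11)|²=389]]
2. A_y = 1  [[BA ⟂ BC ⇒ 10x-17y-13=0] ∩ [|A−(20, 11)|²=389]]
   so A = (3, 1)

A = (3, 1)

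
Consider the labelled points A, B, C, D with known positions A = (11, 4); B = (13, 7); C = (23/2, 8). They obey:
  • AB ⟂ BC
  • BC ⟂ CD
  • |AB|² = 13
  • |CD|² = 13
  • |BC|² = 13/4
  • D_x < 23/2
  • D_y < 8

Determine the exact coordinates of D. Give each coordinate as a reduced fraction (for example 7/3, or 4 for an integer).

1. D_x = 19/2  [[BC ⟂ CD ⇒ -3/2x+1y+37/4=0] ∩ [|D−(23/2, 8)|²=13]]
2. D_y = 5  [[BC ⟂ CD ⇒ -3/2x+1y+37/4=0] ∩ [|D−(23/2, 8)|²=13]]
   so D = (19/2, 5)

D = (19/2, 5)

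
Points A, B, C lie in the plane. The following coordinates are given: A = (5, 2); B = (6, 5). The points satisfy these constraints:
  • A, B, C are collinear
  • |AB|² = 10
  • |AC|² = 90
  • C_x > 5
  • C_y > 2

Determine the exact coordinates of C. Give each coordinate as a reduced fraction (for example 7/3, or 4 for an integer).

1. C_x = 8  [[A, B, C are collinear ⇒ -3x+1y+13=0] ∩ [|C−(5, 2)|²=90]]
2. C_y = 11  [[A, B, C are collinear ⇒ -3x+1y+13=0] ∩ [|C−(5, 2)|²=90]]
   so C = (8, 11)

C = (8, 11)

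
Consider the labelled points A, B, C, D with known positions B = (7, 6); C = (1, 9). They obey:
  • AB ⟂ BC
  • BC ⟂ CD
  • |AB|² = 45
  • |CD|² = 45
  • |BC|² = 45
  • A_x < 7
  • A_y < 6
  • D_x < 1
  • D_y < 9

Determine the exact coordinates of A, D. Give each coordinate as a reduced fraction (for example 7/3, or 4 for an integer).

A = (4, 0)
D = (-2, 3)

1. A_x = 4  [[AB ⟂ BC ⇒ 6x-3y-24=0] ∩ [|A−(7, 6)|²=45]]
2. A_y = 0  [[AB ⟂ BC ⇒ 6x-3y-24=0] ∩ [|A−(7, 6)|²=45]]
   so A = (4, 0)
3. D_x = -2  [[BC ⟂ CD ⇒ -6x+3y-21=0] ∩ [|D−(1, 9)|²=45]]
4. D_y = 3  [[BC ⟂ CD ⇒ -6x+3y-21=0] ∩ [|D−(1, 9)|²=45]]
   so D = (-2, 3)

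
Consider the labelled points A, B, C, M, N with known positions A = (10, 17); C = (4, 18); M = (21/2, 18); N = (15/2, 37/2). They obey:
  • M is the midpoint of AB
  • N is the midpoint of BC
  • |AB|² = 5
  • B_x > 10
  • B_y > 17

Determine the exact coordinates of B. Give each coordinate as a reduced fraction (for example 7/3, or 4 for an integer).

1. B_x = 11  [B = 2·M−A = 2·(21/2, 18)−(10, 17)]
2. B_y = 19  [B = 2·M−A = 2·(21/2, 18)−(10, 17)]
   so B = (11, 19)

B = (11, 19)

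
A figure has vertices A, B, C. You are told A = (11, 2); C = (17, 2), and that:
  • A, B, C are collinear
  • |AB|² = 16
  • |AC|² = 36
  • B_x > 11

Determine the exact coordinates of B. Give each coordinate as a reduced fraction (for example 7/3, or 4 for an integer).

B = (15, 2)

1. B_x = 15  [[A, B, C are collinear ⇒ -6y+12=0] ∩ [|B−(11, 2)|²=16]]
2. B_y = 2  [[A, B, C are collinear ⇒ -6y+12=0] ∩ [|B−(11, 2)|²=16]]
   so B = (15, 2)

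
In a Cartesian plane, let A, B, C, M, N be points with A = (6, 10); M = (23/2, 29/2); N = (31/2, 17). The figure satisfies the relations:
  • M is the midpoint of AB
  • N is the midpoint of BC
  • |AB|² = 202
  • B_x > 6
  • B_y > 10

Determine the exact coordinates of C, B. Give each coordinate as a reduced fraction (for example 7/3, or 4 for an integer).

1. B_x = 17  [B = 2·M−A = 2·(23/2, 29/2)−(6, 10)]
2. B_y = 19  [B = 2·M−A = 2·(23/2, 29/2)−(6, 10)]
   so B = (17, 19)
3. C_x = 14  [C = 2·N−B = 2·(31/2, 17)−(17, 19)]
4. C_y = 15  [C = 2·N−B = 2·(31/2, 17)−(17, 19)]
   so C = (14, 15)

C = (14, 15)
B = (17, 19)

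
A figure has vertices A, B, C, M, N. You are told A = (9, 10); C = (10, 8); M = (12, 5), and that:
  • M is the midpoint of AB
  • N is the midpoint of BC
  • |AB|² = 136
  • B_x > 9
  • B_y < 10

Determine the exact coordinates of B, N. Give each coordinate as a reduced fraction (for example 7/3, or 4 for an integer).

B = (15, 0)
N = (25/2, 4)

1. B_x = 15  [B = 2·M−A = 2·(12, 5)−(9, 10)]
2. B_y = 0  [B = 2·M−A = 2·(12, 5)−(9, 10)]
   so B = (15, 0)
3. N_x = 25/2  [2·N = B+C = (15, 0)+(10, 8)]
4. N_y = 4  [2·N = B+C = (15, 0)+(10, 8)]
   so N = (25/2, 4)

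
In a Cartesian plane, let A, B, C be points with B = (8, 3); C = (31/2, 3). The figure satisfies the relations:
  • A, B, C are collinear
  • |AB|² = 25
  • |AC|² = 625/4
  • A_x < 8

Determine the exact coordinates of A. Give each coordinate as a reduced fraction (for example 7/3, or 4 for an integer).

A = (3, 3)

1. A_x = 3  [[A, B, C are collinear ⇒ 15/2y-45/2=0] ∩ [|A−(8, 3)|²=25]]
2. A_y = 3  [[A, B, C are collinear ⇒ 15/2y-45/2=0] ∩ [|A−(8, 3)|²=25]]
   so A = (3, 3)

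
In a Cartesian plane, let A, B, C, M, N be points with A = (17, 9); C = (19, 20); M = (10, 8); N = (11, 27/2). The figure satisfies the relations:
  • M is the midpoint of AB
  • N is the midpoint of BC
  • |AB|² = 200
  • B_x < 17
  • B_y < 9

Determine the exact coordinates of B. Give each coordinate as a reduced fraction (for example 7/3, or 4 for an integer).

1. B_x = 3  [B = 2·M−A = 2·(10, 8)−(17, 9)]
2. B_y = 7  [B = 2·M−A = 2·(10, 8)−(17, 9)]
   so B = (3, 7)

B = (3, 7)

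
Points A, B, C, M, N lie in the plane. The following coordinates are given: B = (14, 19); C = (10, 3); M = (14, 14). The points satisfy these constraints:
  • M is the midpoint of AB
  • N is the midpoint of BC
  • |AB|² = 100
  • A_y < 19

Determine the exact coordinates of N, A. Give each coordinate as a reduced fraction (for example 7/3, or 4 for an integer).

1. A_x = 14  [A = 2·M−B = 2·(14, 14)−(14, 19)]
2. A_y = 9  [A = 2·M−B = 2·(14, 14)−(14, 19)]
   so A = (14, 9)
3. N_x = 12  [2·N = B+C = (14, 19)+(10, 3)]
4. N_y = 11  [2·N = B+C = (14, 19)+(10, 3)]
   so N = (12, 11)

N = (12, 11)
A = (14, 9)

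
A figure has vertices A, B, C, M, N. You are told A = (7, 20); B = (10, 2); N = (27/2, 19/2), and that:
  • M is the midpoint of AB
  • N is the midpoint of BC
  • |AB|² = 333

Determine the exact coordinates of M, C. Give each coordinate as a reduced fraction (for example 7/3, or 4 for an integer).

1. M_x = 17/2  [2·M = A+B = (7, 20)+(10, 2)]
2. M_y = 11  [2·M = A+B = (7, 20)+(10, 2)]
   so M = (17/2, 11)
3. C_x = 17  [C = 2·N−B = 2·(27/2, 19/2)−(10, 2)]
4. C_y = 17  [C = 2·N−B = 2·(27/2, 19/2)−(10, 2)]
   so C = (17, 17)

M = (17/2, 11)
C = (17, 17)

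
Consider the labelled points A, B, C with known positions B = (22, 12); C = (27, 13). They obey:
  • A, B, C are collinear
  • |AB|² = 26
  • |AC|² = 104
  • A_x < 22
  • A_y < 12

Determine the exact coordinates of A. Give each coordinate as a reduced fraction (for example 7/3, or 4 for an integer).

1. A_x = 17  [[A, B, C are collinear ⇒ -1x+5y-38=0] ∩ [|A−(22, 12)|²=26]]
2. A_y = 11  [[A, B, C are collinear ⇒ -1x+5y-38=0] ∩ [|A−(22, 12)|²=26]]
   so A = (17, 11)

A = (17, 11)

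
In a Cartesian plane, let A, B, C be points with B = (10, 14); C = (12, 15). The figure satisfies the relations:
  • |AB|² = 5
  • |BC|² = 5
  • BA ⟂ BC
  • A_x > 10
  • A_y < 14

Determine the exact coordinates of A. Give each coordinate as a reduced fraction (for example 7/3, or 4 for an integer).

A = (11, 12)

1. A_x = 11  [[BA ⟂ BC ⇒ 2x+1y-34=0] ∩ [|A−(10, 14)|²=5]]
2. A_y = 12  [[BA ⟂ BC ⇒ 2x+1y-34=0] ∩ [|A−(10, 14)|²=5]]
   so A = (11, 12)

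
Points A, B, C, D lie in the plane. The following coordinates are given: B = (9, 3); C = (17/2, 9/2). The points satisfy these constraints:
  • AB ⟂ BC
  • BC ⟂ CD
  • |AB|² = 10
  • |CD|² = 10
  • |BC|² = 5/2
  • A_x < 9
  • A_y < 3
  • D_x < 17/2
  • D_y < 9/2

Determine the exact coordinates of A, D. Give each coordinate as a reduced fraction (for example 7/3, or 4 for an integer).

1. A_x = 6  [[AB ⟂ BC ⇒ 1/2x-3/2y=0] ∩ [|A−(9, 3)|²=10]]
2. A_y = 2  [[AB ⟂ BC ⇒ 1/2x-3/2y=0] ∩ [|A−(9, 3)|²=10]]
   so A = (6, 2)
3. D_x = 11/2  [[BC ⟂ CD ⇒ -1/2x+3/2y-5/2=0] ∩ [|D−(17/2, 9/2)|²=10]]
4. D_y = 7/2  [[BC ⟂ CD ⇒ -1/2x+3/2y-5/2=0] ∩ [|D−(17/2, 9/2)|²=10]]
   so D = (11/2, 7/2)

A = (6, 2)
D = (11/2, 7/2)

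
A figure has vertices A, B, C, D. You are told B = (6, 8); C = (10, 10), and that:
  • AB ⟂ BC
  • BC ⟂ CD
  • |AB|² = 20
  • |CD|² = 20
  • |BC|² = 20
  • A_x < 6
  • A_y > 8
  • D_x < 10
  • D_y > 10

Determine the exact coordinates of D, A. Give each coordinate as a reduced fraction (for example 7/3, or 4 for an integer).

D = (8, 14)
A = (4, 12)

1. D_x = 8  [[BC ⟂ CD ⇒ 4x+2y-60=0] ∩ [|D−(10, 10)|²=20]]
2. D_y = 14  [[BC ⟂ CD ⇒ 4x+2y-60=0] ∩ [|D−(10, 10)|²=20]]
   so D = (8, 14)
3. A_x = 4  [[AB ⟂ BC ⇒ -4x-2y+40=0] ∩ [|A−(6, 8)|²=20]]
4. A_y = 12  [[AB ⟂ BC ⇒ -4x-2y+40=0] ∩ [|A−(6, 8)|²=20]]
   so A = (4, 12)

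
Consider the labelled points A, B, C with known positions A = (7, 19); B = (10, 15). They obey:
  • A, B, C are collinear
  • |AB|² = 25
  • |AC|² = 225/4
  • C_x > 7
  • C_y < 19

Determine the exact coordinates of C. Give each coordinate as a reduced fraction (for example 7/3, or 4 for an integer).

C = (23/2, 13)

1. C_x = 23/2  [[A, B, C are collinear ⇒ 4x+3y-85=0] ∩ [|C−(7, 19)|²=225/4]]
2. C_y = 13  [[A, B, C are collinear ⇒ 4x+3y-85=0] ∩ [|C−(7, 19)|²=225/4]]
   so C = (23/2, 13)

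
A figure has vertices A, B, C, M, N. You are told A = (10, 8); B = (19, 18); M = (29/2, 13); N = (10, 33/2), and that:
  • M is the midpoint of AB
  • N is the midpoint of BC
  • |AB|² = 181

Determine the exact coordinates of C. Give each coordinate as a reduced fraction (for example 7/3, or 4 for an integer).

1. C_x = 1  [C = 2·N−B = 2·(10, 33/2)−(19, 18)]
2. C_y = 15  [C = 2·N−B = 2·(10, 33/2)−(19, 18)]
   so C = (1, 15)

C = (1, 15)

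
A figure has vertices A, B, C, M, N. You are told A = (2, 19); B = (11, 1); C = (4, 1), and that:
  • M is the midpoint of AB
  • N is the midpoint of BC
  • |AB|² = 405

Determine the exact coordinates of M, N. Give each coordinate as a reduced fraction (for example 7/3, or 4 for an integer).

1. M_x = 13/2  [2·M = A+B = (2, 19)+(11, 1)]
2. M_y = 10  [2·M = A+B = (2, 19)+(11, 1)]
   so M = (13/2, 10)
3. N_x = 15/2  [2·N = B+C = (11, 1)+(4, 1)]
4. N_y = 1  [2·N = B+C = (11, 1)+(4, 1)]
   so N = (15/2, 1)

M = (13/2, 10)
N = (15/2, 1)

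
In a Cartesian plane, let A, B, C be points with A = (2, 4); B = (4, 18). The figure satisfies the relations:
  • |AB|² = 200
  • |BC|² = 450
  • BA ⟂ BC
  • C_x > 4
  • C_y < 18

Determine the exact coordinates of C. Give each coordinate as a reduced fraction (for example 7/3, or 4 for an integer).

1. C_x = 25  [[BA ⟂ BC ⇒ -2x-14y+260=0] ∩ [|C−(4, 18)|²=450]]
2. C_y = 15  [[BA ⟂ BC ⇒ -2x-14y+260=0] ∩ [|C−(4, 18)|²=450]]
   so C = (25, 15)

C = (25, 15)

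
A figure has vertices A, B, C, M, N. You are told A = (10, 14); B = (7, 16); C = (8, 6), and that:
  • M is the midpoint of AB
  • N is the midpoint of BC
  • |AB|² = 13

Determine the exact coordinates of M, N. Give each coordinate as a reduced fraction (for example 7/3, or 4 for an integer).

1. M_x = 17/2  [2·M = A+B = (10, 14)+(7, 16)]
2. M_y = 15  [2·M = A+B = (10, 14)+(7, 16)]
   so M = (17/2, 15)
3. N_x = 15/2  [2·N = B+C = (7, 16)+(8, 6)]
4. N_y = 11  [2·N = B+C = (7, 16)+(8, 6)]
   so N = (15/2, 11)

M = (17/2, 15)
N = (15/2, 11)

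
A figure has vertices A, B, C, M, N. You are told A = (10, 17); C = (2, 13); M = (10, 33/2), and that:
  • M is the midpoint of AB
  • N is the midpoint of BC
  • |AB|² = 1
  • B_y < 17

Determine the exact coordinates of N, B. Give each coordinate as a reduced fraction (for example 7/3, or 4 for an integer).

1. B_x = 10  [B = 2·M−A = 2·(10, 33/2)−(10, 17)]
2. B_y = 16  [B = 2·M−A = 2·(10, 33/2)−(10, 17)]
   so B = (10, 16)
3. N_x = 6  [2·N = B+C = (10, 16)+(2, 13)]
4. N_y = 29/2  [2·N = B+C = (10, 16)+(2, 13)]
   so N = (6, 29/2)

N = (6, 29/2)
B = (10, 16)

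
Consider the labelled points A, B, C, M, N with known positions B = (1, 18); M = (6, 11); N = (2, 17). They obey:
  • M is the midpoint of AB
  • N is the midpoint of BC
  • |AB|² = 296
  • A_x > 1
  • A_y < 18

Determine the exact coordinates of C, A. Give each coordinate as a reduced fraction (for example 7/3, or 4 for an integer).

1. A_x = 11  [A = 2·M−B = 2·(6, 11)−(1, 18)]
2. A_y = 4  [A = 2·M−B = 2·(6, 11)−(1, 18)]
   so A = (11, 4)
3. C_x = 3  [C = 2·N−B = 2·(2, 17)−(1, 18)]
4. C_y = 16  [C = 2·N−B = 2·(2, 17)−(1, 18)]
   so C = (3, 16)

C = (3, 16)
A = (11, 4)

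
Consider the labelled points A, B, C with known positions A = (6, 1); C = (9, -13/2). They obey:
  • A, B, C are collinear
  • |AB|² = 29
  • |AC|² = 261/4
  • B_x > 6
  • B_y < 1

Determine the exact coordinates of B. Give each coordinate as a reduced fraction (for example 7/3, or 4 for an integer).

B = (8, -4)

1. B_x = 8  [[A, B, C are collinear ⇒ -15/2x-3y+48=0] ∩ [|B−(6, 1)|²=29]]
2. B_y = -4  [[A, B, C are collinear ⇒ -15/2x-3y+48=0] ∩ [|B−(6, 1)|²=29]]
   so B = (8, -4)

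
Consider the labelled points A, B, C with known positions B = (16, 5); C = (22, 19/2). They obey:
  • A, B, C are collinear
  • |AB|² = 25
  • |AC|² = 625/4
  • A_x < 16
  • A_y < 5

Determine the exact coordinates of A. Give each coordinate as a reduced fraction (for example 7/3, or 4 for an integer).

A = (12, 2)

1. A_x = 12  [[A, B, C are collinear ⇒ -9/2x+6y+42=0] ∩ [|A−(16, 5)|²=25]]
2. A_y = 2  [[A, B, C are collinear ⇒ -9/2x+6y+42=0] ∩ [|A−(16, 5)|²=25]]
   so A = (12, 2)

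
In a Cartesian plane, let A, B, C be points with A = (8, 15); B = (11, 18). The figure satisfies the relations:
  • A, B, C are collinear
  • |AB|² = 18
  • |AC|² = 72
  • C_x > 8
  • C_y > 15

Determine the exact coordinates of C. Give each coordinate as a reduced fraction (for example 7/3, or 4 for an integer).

C = (14, 21)

1. C_x = 14  [[A, B, C are collinear ⇒ -3x+3y-21=0] ∩ [|C−(8, 15)|²=72]]
2. C_y = 21  [[A, B, C are collinear ⇒ -3x+3y-21=0] ∩ [|C−(8, 15)|²=72]]
   so C = (14, 21)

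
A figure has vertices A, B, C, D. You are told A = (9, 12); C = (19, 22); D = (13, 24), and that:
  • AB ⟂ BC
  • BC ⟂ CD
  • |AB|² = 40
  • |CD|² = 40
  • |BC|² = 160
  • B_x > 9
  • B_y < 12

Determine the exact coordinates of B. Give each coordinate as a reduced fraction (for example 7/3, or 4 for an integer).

1. B_x = 15  [[BC ⟂ CD ⇒ 6x-2y-70=0] ∩ [|B−(9, 12)|²=40]]
2. B_y = 10  [[BC ⟂ CD ⇒ 6x-2y-70=0] ∩ [|B−(9, 12)|²=40]]
   so B = (15, 10)

B = (15, 10)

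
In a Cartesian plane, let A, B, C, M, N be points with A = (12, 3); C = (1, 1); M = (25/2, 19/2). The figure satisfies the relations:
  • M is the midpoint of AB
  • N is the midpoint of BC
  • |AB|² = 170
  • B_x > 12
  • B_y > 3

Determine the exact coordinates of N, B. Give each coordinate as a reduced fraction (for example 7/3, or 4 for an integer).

1. B_x = 13  [B = 2·M−A = 2·(25/2, 19/2)−(12, 3)]
2. B_y = 16  [B = 2·M−A = 2·(25/2, 19/2)−(12, 3)]
   so B = (13, 16)
3. N_x = 7  [2·N = B+C = (13, 16)+(1, 1)]
4. N_y = 17/2  [2·N = B+C = (13, 16)+(1, 1)]
   so N = (7, 17/2)

N = (7, 17/2)
B = (13, 16)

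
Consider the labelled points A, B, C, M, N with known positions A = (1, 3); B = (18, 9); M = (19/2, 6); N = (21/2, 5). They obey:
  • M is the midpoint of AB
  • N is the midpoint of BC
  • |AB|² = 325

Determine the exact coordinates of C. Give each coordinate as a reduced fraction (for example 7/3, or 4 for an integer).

C = (3, 1)

1. C_x = 3  [C = 2·N−B = 2·(21/2, 5)−(18, 9)]
2. C_y = 1  [C = 2·N−B = 2·(21/2, 5)−(18, 9)]
   so C = (3, 1)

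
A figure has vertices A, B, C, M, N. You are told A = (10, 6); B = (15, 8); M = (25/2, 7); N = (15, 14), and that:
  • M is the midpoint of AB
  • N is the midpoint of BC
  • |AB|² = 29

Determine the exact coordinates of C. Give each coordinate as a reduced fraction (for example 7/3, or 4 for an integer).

C = (15, 20)

1. C_x = 15  [C = 2·N−B = 2·(15, 14)−(15, 8)]
2. C_y = 20  [C = 2·N−B = 2·(15, 14)−(15, 8)]
   so C = (15, 20)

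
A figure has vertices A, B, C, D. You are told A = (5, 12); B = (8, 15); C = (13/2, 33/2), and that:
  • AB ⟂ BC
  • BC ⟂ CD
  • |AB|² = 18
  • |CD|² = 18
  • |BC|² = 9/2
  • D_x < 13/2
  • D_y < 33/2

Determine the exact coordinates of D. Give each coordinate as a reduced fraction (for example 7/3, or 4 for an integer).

D = (7/2, 27/2)

1. D_x = 7/2  [[BC ⟂ CD ⇒ -3/2x+3/2y-15=0] ∩ [|D−(13/2, 33/2)|²=18]]
2. D_y = 27/2  [[BC ⟂ CD ⇒ -3/2x+3/2y-15=0] ∩ [|D−(13/2, 33/2)|²=18]]
   so D = (7/2, 27/2)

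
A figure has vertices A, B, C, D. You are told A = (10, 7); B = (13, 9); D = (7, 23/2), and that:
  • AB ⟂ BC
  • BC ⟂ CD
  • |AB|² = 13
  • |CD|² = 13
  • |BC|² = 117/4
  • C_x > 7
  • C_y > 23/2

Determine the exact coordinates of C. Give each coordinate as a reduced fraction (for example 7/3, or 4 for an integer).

1. C_x = 10  [[AB ⟂ BC ⇒ 3x+2y-57=0] ∩ [|C−(7, 23/2)|²=13]]
2. C_y = 27/2  [[AB ⟂ BC ⇒ 3x+2y-57=0] ∩ [|C−(7, 23/2)|²=13]]
   so C = (10, 27/2)

C = (10, 27/2)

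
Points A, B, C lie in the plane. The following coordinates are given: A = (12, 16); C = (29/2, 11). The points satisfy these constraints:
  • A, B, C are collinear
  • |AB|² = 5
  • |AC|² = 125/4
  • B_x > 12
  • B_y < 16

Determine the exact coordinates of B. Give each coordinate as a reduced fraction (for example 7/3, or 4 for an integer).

1. B_x = 13  [[A, B, C are collinear ⇒ -5x-5/2y+100=0] ∩ [|B−(12, 16)|²=5]]
2. B_y = 14  [[A, B, C are collinear ⇒ -5x-5/2y+100=0] ∩ [|B−(12, 16)|²=5]]
   so B = (13, 14)

B = (13, 14)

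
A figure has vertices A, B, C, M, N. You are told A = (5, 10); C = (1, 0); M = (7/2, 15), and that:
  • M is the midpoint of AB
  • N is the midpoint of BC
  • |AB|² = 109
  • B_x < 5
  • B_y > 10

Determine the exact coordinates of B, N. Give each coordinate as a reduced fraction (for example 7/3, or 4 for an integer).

B = (2, 20)
N = (3/2, 10)

1. B_x = 2  [B = 2·M−A = 2·(7/2, 15)−(5, 10)]
2. B_y = 20  [B = 2·M−A = 2·(7/2, 15)−(5, 10)]
   so B = (2, 20)
3. N_x = 3/2  [2·N = B+C = (2, 20)+(1, 0)]
4. N_y = 10  [2·N = B+C = (2, 20)+(1, 0)]
   so N = (3/2, 10)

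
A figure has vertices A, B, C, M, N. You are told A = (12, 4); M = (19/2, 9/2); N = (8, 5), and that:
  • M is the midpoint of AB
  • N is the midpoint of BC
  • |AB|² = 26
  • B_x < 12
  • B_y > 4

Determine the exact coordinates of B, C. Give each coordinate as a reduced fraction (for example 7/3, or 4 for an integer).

B = (7, 5)
C = (9, 5)

1. B_x = 7  [B = 2·M−A = 2·(19/2, 9/2)−(12, 4)]
2. B_y = 5  [B = 2·M−A = 2·(19/2, 9/2)−(12, 4)]
   so B = (7, 5)
3. C_x = 9  [C = 2·N−B = 2·(8, 5)−(7, 5)]
4. C_y = 5  [C = 2·N−B = 2·(8, 5)−(7, 5)]
   so C = (9, 5)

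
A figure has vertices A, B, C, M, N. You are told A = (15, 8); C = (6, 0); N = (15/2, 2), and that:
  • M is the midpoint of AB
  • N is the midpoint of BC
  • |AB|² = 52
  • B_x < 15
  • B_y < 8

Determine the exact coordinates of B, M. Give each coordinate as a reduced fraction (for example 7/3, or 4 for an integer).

B = (9, 4)
M = (12, 6)

1. B_x = 9  [B = 2·N−C = 2·(15/2, 2)−(6, 0)]
2. B_y = 4  [B = 2·N−C = 2·(15/2, 2)−(6, 0)]
   so B = (9, 4)
3. M_x = 12  [2·M = A+B = (15, 8)+(9, 4)]
4. M_y = 6  [2·M = A+B = (15, 8)+(9, 4)]
   so M = (12, 6)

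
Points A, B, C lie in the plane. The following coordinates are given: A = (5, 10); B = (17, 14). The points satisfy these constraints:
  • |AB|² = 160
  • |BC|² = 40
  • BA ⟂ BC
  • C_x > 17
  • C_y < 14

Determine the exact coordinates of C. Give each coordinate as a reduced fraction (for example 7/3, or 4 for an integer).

1. C_x = 19  [[BA ⟂ BC ⇒ -12x-4y+260=0] ∩ [|C−(17, 14)|²=40]]
2. C_y = 8  [[BA ⟂ BC ⇒ -12x-4y+260=0] ∩ [|C−(17, 14)|²=40]]
   so C = (19, 8)

C = (19, 8)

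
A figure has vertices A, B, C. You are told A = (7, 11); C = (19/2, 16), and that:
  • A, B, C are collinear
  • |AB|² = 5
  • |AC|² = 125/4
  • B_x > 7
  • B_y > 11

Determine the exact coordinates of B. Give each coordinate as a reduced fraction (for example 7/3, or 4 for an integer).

B = (8, 13)

1. B_x = 8  [[A, B, C are collinear ⇒ 5x-5/2y-15/2=0] ∩ [|B−(7, 11)|²=5]]
2. B_y = 13  [[A, B, C are collinear ⇒ 5x-5/2y-15/2=0] ∩ [|B−(7, 11)|²=5]]
   so B = (8, 13)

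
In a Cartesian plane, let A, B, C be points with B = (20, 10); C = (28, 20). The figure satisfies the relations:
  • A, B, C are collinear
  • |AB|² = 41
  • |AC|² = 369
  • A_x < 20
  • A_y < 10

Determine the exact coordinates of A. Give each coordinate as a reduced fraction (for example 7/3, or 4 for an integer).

1. A_x = 16  [[A, B, C are collinear ⇒ -10x+8y+120=0] ∩ [|A−(20, 10)|²=41]]
2. A_y = 5  [[A, B, C are collinear ⇒ -10x+8y+120=0] ∩ [|A−(20, 10)|²=41]]
   so A = (16, 5)

A = (16, 5)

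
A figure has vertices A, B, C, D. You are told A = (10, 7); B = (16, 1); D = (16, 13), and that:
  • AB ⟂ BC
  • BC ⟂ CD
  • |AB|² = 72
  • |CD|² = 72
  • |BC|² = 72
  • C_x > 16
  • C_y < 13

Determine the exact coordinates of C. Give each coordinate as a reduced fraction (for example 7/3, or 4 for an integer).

1. C_x = 22  [[AB ⟂ BC ⇒ 6x-6y-90=0] ∩ [|C−(16, 13)|²=72]]
2. C_y = 7  [[AB ⟂ BC ⇒ 6x-6y-90=0] ∩ [|C−(16, 13)|²=72]]
   so C = (22, 7)

C = (22, 7)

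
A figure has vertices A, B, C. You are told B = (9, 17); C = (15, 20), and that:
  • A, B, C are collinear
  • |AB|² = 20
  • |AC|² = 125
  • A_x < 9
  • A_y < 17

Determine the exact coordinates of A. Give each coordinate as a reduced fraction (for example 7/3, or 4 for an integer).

1. A_x = 5  [[A, B, C are collinear ⇒ -3x+6y-75=0] ∩ [|A−(9, 17)|²=20]]
2. A_y = 15  [[A, B, C are collinear ⇒ -3x+6y-75=0] ∩ [|A−(9, 17)|²=20]]
   so A = (5, 15)

A = (5, 15)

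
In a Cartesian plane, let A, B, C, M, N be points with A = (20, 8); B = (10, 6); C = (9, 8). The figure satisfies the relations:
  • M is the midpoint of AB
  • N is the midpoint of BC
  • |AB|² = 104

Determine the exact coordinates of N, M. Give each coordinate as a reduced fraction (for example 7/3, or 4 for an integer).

N = (19/2, 7)
M = (15, 7)

1. M_x = 15  [2·M = A+B = (20, 8)+(10, 6)]
2. M_y = 7  [2·M = A+B = (20, 8)+(10, 6)]
   so M = (15, 7)
3. N_x = 19/2  [2·N = B+C = (10, 6)+(9, 8)]
4. N_y = 7  [2·N = B+C = (10, 6)+(9, 8)]
   so N = (19/2, 7)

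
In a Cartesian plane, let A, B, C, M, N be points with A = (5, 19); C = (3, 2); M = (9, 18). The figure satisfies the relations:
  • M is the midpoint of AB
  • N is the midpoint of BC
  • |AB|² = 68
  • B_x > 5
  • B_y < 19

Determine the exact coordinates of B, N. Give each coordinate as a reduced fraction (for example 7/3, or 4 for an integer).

1. B_x = 13  [B = 2·M−A = 2·(9, 18)−(5, 19)]
2. B_y = 17  [B = 2·M−A = 2·(9, 18)−(5, 19)]
   so B = (13, 17)
3. N_x = 8  [2·N = B+C = (13, 17)+(3, 2)]
4. N_y = 19/2  [2·N = B+C = (13, 17)+(3, 2)]
   so N = (8, 19/2)

B = (13, 17)
N = (8, 19/2)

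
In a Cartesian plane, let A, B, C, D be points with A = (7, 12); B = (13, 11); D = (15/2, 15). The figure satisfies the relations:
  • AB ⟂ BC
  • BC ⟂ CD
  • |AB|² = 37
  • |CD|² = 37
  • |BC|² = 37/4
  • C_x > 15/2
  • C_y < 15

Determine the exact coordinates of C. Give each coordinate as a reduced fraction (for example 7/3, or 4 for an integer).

1. C_x = 27/2  [[AB ⟂ BC ⇒ 6x-1y-67=0] ∩ [|C−(15/2, 15)|²=37]]
2. C_y = 14  [[AB ⟂ BC ⇒ 6x-1y-67=0] ∩ [|C−(15/2, 15)|²=37]]
   so C = (27/2, 14)

C = (27/2, 14)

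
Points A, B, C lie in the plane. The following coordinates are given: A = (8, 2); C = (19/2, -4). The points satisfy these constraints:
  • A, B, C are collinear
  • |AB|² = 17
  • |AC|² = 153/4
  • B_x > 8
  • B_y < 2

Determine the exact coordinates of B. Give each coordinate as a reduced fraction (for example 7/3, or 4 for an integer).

B = (9, -2)

1. B_x = 9  [[A, B, C are collinear ⇒ -6x-3/2y+51=0] ∩ [|B−(8, 2)|²=17]]
2. B_y = -2  [[A, B, C are collinear ⇒ -6x-3/2y+51=0] ∩ [|B−(8, 2)|²=17]]
   so B = (9, -2)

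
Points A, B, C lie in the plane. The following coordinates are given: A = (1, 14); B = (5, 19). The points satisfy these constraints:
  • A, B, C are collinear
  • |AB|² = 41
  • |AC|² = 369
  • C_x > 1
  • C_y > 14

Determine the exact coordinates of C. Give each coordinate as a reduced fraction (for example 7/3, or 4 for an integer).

C = (13, 29)

1. C_x = 13  [[A, B, C are collinear ⇒ -5x+4y-51=0] ∩ [|C−(1, 14)|²=369]]
2. C_y = 29  [[A, B, C are collinear ⇒ -5x+4y-51=0] ∩ [|C−(1, 14)|²=369]]
   so C = (13, 29)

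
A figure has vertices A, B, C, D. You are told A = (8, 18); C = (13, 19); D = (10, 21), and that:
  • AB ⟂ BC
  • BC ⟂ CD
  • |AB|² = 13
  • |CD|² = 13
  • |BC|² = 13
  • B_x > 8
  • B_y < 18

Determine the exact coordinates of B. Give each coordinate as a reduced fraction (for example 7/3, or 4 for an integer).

1. B_x = 11  [[BC ⟂ CD ⇒ 3x-2y-1=0] ∩ [|B−(8, 18)|²=13]]
2. B_y = 16  [[BC ⟂ CD ⇒ 3x-2y-1=0] ∩ [|B−(8, 18)|²=13]]
   so B = (11, 16)

B = (11, 16)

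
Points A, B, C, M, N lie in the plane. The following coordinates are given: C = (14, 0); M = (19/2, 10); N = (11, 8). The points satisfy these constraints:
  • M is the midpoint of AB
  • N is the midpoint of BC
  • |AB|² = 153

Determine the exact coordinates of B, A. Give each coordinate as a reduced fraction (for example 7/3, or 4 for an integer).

1. B_x = 8  [B = 2·N−C = 2·(11, 8)−(14, 0)]
2. B_y = 16  [B = 2·N−C = 2·(11, 8)−(14, 0)]
   so B = (8, 16)
3. A_x = 11  [A = 2·M−B = 2·(19/2, 10)−(8, 16)]
4. A_y = 4  [A = 2·M−B = 2·(19/2, 10)−(8, 16)]
   so A = (11, 4)

B = (8, 16)
A = (11, 4)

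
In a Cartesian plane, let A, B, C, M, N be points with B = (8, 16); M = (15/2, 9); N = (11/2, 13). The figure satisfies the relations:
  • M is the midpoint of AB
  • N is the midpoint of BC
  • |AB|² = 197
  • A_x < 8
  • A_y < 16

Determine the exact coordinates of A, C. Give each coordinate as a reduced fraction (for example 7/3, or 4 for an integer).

A = (7, 2)
C = (3, 10)

1. A_x = 7  [A = 2·M−B = 2·(15/2, 9)−(8, 16)]
2. A_y = 2  [A = 2·M−B = 2·(15/2, 9)−(8, 16)]
   so A = (7, 2)
3. C_x = 3  [C = 2·N−B = 2·(11/2, 13)−(8, 16)]
4. C_y = 10  [C = 2·N−B = 2·(11/2, 13)−(8, 16)]
   so C = (3, 10)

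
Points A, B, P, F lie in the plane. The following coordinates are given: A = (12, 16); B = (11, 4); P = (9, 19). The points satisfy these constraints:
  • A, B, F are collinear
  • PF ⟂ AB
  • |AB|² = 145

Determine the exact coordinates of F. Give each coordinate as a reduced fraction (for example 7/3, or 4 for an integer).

1. F_x = 1773/145  [[A, B, F are collinear ⇒ 12x-1y-128=0] ∩ [PF ⟂ AB ⇒ -1x-12y+237=0]]
2. F_y = 2716/145  [[A, B, F are collinear ⇒ 12x-1y-128=0] ∩ [PF ⟂ AB ⇒ -1x-12y+237=0]]
   so F = (1773/145, 2716/145)

F = (1773/145, 2716/145)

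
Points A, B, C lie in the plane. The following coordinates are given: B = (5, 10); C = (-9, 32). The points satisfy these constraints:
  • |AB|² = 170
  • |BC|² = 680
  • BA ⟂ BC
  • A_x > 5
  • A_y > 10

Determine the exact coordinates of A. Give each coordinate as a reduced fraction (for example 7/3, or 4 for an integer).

1. A_x = 16  [[BA ⟂ BC ⇒ -14x+22y-150=0] ∩ [|A−(5, 10)|²=170]]
2. A_y = 17  [[BA ⟂ BC ⇒ -14x+22y-150=0] ∩ [|A−(5, 10)|²=170]]
   so A = (16, 17)

A = (16, 17)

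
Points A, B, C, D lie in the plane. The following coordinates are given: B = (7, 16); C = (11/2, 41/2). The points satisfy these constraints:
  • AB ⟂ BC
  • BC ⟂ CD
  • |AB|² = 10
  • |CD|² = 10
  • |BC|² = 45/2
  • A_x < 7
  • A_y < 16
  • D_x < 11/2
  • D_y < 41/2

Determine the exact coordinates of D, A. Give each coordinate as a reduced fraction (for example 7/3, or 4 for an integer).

1. D_x = 5/2  [[BC ⟂ CD ⇒ -3/2x+9/2y-84=0] ∩ [|D−(11/2, 41/2)|²=10]]
2. D_y = 39/2  [[BC ⟂ CD ⇒ -3/2x+9/2y-84=0] ∩ [|D−(11/2, 41/2)|²=10]]
   so D = (5/2, 39/2)
3. A_x = 4  [[AB ⟂ BC ⇒ 3/2x-9/2y+123/2=0] ∩ [|A−(7, 16)|²=10]]
4. A_y = 15  [[AB ⟂ BC ⇒ 3/2x-9/2y+123/2=0] ∩ [|A−(7, 16)|²=10]]
   so A = (4, 15)

D = (5/2, 39/2)
A = (4, 15)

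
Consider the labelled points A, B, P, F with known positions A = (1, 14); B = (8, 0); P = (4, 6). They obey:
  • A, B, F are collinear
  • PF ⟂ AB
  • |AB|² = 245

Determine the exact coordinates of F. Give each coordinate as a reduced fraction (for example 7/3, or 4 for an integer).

1. F_x = 24/5  [[A, B, F are collinear ⇒ 14x+7y-112=0] ∩ [PF ⟂ AB ⇒ 7x-14y+56=0]]
2. F_y = 32/5  [[A, B, F are collinear ⇒ 14x+7y-112=0] ∩ [PF ⟂ AB ⇒ 7x-14y+56=0]]
   so F = (24/5, 32/5)

F = (24/5, 32/5)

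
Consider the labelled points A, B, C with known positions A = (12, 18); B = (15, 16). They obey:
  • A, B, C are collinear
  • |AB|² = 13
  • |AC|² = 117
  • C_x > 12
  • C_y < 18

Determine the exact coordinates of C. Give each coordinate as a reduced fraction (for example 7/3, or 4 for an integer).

C = (21, 12)

1. C_x = 21  [[A, B, C are collinear ⇒ 2x+3y-78=0] ∩ [|C−(12, 18)|²=117]]
2. C_y = 12  [[A, B, C are collinear ⇒ 2x+3y-78=0] ∩ [|C−(12, 18)|²=117]]
   so C = (21, 12)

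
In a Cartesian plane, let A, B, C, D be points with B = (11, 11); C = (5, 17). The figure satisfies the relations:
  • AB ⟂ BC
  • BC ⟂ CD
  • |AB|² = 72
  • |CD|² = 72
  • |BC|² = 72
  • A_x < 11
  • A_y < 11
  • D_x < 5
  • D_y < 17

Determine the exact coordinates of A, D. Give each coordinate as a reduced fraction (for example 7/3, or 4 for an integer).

A = (5, 5)
D = (-1, 11)

1. A_x = 5  [[AB ⟂ BC ⇒ 6x-6y=0] ∩ [|A−(11, 11)|²=72]]
2. A_y = 5  [[AB ⟂ BC ⇒ 6x-6y=0] ∩ [|A−(11, 11)|²=72]]
   so A = (5, 5)
3. D_x = -1  [[BC ⟂ CD ⇒ -6x+6y-72=0] ∩ [|D−(5, 17)|²=72]]
4. D_y = 11  [[BC ⟂ CD ⇒ -6x+6y-72=0] ∩ [|D−(5, 17)|²=72]]
   so D = (-1, 11)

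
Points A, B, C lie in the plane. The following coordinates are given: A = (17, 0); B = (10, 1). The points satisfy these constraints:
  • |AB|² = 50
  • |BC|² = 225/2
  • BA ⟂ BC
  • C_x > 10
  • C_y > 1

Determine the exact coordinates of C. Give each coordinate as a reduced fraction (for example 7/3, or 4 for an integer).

C = (23/2, 23/2)

1. C_x = 23/2  [[BA ⟂ BC ⇒ 7x-1y-69=0] ∩ [|C−(10, 1)|²=225/2]]
2. C_y = 23/2  [[BA ⟂ BC ⇒ 7x-1y-69=0] ∩ [|C−(10, 1)|²=225/2]]
   so C = (23/2, 23/2)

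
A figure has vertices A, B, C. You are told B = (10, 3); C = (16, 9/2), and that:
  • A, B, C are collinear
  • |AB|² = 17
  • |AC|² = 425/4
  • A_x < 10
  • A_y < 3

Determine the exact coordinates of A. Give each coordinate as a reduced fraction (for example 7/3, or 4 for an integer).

1. A_x = 6  [[A, B, C are collinear ⇒ -3/2x+6y-3=0] ∩ [|A−(10, 3)|²=17]]
2. A_y = 2  [[A, B, C are collinear ⇒ -3/2x+6y-3=0] ∩ [|A−(10, 3)|²=17]]
   so A = (6, 2)

A = (6, 2)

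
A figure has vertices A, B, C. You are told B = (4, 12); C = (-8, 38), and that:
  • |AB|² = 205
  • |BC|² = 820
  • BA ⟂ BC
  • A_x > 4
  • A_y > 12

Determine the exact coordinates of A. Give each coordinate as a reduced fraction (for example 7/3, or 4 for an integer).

1. A_x = 17  [[BA ⟂ BC ⇒ -12x+26y-264=0] ∩ [|A−(4, 12)|²=205]]
2. A_y = 18  [[BA ⟂ BC ⇒ -12x+26y-264=0] ∩ [|A−(4, 12)|²=205]]
   so A = (17, 18)

A = (17, 18)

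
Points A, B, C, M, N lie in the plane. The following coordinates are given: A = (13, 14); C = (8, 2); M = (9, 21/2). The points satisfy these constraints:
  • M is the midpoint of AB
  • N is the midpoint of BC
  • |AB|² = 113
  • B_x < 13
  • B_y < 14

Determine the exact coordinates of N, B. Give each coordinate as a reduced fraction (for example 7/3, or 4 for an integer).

N = (13/2, 9/2)
B = (5, 7)

1. B_x = 5  [B = 2·M−A = 2·(9, 21/2)−(13, 14)]
2. B_y = 7  [B = 2·M−A = 2·(9, 21/2)−(13, 14)]
   so B = (5, 7)
3. N_x = 13/2  [2·N = B+C = (5, 7)+(8, 2)]
4. N_y = 9/2  [2·N = B+C = (5, 7)+(8, 2)]
   so N = (13/2, 9/2)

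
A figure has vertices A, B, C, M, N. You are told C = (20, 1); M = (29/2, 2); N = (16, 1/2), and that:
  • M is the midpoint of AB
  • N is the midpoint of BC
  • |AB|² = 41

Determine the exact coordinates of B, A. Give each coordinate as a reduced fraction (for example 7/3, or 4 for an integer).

1. B_x = 12  [B = 2·N−C = 2·(16, 1/2)−(20, 1)]
2. B_y = 0  [B = 2·N−C = 2·(16, 1/2)−(20, 1)]
   so B = (12, 0)
3. A_x = 17  [A = 2·M−B = 2·(29/2, 2)−(12, 0)]
4. A_y = 4  [A = 2·M−B = 2·(29/2, 2)−(12, 0)]
   so A = (17, 4)

B = (12, 0)
A = (17, 4)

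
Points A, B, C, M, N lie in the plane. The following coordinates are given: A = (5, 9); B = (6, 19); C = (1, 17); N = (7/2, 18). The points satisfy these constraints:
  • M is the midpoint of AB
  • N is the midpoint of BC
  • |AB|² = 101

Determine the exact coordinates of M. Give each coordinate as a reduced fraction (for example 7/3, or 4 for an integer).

1. M_x = 11/2  [2·M = A+B = (5, 9)+(6, 19)]
2. M_y = 14  [2·M = A+B = (5, 9)+(6, 19)]
   so M = (11/2, 14)

M = (11/2, 14)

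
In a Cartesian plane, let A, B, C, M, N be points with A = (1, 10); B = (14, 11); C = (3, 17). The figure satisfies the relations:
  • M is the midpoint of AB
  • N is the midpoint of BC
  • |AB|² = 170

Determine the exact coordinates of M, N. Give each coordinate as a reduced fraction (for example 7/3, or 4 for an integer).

M = (15/2, 21/2)
N = (17/2, 14)

1. M_x = 15/2  [2·M = A+B = (1, 10)+(14, 11)]
2. M_y = 21/2  [2·M = A+B = (1, 10)+(14, 11)]
   so M = (15/2, 21/2)
3. N_x = 17/2  [2·N = B+C = (14, 11)+(3, 17)]
4. N_y = 14  [2·N = B+C = (14, 11)+(3, 17)]
   so N = (17/2, 14)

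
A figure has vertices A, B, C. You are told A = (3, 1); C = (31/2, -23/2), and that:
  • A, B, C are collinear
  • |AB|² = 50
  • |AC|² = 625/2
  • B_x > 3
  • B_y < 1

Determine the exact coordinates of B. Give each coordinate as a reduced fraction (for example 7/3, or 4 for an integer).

1. B_x = 8  [[A, B, C are collinear ⇒ -25/2x-25/2y+50=0] ∩ [|B−(3, 1)|²=50]]
2. B_y = -4  [[A, B, C are collinear ⇒ -25/2x-25/2y+50=0] ∩ [|B−(3, 1)|²=50]]
   so B = (8, -4)

B = (8, -4)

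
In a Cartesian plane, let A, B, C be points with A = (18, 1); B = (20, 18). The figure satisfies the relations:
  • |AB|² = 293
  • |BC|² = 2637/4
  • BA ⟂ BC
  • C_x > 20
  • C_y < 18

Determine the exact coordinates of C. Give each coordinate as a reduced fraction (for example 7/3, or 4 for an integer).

1. C_x = 91/2  [[BA ⟂ BC ⇒ -2x-17y+346=0] ∩ [|C−(20, 18)|²=2637/4]]
2. C_y = 15  [[BA ⟂ BC ⇒ -2x-17y+346=0] ∩ [|C−(20, 18)|²=2637/4]]
   so C = (91/2, 15)

C = (91/2, 15)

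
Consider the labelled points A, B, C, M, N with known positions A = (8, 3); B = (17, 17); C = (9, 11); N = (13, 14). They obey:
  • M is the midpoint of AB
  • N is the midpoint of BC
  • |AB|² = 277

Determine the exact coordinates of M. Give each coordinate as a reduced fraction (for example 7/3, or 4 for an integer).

M = (25/2, 10)

1. M_x = 25/2  [2·M = A+B = (8, 3)+(17, 17)]
2. M_y = 10  [2·M = A+B = (8, 3)+(17, 17)]
   so M = (25/2, 10)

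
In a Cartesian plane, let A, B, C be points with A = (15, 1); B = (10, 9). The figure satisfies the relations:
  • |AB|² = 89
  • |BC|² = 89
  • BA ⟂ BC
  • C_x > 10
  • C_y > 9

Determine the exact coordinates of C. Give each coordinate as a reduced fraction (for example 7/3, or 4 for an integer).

1. C_x = 18  [[BA ⟂ BC ⇒ 5x-8y+22=0] ∩ [|C−(10, 9)|²=89]]
2. C_y = 14  [[BA ⟂ BC ⇒ 5x-8y+22=0] ∩ [|C−(10, 9)|²=89]]
   so C = (18, 14)

C = (18, 14)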